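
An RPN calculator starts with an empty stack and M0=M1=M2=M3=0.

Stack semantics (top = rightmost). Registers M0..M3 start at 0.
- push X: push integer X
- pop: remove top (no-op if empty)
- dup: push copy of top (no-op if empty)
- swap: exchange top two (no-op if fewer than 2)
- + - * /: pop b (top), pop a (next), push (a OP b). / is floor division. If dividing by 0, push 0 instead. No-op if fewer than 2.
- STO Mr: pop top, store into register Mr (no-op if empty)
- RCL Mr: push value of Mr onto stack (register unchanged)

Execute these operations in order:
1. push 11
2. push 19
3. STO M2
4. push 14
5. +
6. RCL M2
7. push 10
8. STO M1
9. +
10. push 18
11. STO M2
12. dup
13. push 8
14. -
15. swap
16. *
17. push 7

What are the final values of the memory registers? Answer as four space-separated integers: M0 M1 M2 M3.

Answer: 0 10 18 0

Derivation:
After op 1 (push 11): stack=[11] mem=[0,0,0,0]
After op 2 (push 19): stack=[11,19] mem=[0,0,0,0]
After op 3 (STO M2): stack=[11] mem=[0,0,19,0]
After op 4 (push 14): stack=[11,14] mem=[0,0,19,0]
After op 5 (+): stack=[25] mem=[0,0,19,0]
After op 6 (RCL M2): stack=[25,19] mem=[0,0,19,0]
After op 7 (push 10): stack=[25,19,10] mem=[0,0,19,0]
After op 8 (STO M1): stack=[25,19] mem=[0,10,19,0]
After op 9 (+): stack=[44] mem=[0,10,19,0]
After op 10 (push 18): stack=[44,18] mem=[0,10,19,0]
After op 11 (STO M2): stack=[44] mem=[0,10,18,0]
After op 12 (dup): stack=[44,44] mem=[0,10,18,0]
After op 13 (push 8): stack=[44,44,8] mem=[0,10,18,0]
After op 14 (-): stack=[44,36] mem=[0,10,18,0]
After op 15 (swap): stack=[36,44] mem=[0,10,18,0]
After op 16 (*): stack=[1584] mem=[0,10,18,0]
After op 17 (push 7): stack=[1584,7] mem=[0,10,18,0]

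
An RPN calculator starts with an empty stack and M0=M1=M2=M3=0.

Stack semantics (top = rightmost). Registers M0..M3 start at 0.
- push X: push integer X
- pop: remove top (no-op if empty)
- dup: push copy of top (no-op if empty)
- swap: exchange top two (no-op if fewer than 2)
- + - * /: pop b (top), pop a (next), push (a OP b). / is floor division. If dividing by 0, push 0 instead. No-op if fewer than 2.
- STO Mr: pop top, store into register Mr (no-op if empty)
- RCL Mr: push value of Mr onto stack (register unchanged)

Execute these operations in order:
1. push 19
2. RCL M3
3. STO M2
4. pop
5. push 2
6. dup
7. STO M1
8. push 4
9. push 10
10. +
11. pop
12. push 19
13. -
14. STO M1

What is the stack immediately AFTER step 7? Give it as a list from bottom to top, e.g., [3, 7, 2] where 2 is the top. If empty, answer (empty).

After op 1 (push 19): stack=[19] mem=[0,0,0,0]
After op 2 (RCL M3): stack=[19,0] mem=[0,0,0,0]
After op 3 (STO M2): stack=[19] mem=[0,0,0,0]
After op 4 (pop): stack=[empty] mem=[0,0,0,0]
After op 5 (push 2): stack=[2] mem=[0,0,0,0]
After op 6 (dup): stack=[2,2] mem=[0,0,0,0]
After op 7 (STO M1): stack=[2] mem=[0,2,0,0]

[2]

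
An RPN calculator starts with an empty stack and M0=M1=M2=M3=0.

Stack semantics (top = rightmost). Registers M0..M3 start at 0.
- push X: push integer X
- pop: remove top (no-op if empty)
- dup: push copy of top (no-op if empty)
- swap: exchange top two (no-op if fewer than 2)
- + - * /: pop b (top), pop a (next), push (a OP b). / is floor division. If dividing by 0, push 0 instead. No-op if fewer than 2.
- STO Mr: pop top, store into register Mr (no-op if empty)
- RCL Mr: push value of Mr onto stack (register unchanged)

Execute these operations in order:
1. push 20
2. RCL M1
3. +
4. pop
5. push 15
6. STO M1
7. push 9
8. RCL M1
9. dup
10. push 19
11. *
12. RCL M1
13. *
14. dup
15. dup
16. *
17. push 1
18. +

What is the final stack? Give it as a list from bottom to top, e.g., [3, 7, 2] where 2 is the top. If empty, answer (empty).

After op 1 (push 20): stack=[20] mem=[0,0,0,0]
After op 2 (RCL M1): stack=[20,0] mem=[0,0,0,0]
After op 3 (+): stack=[20] mem=[0,0,0,0]
After op 4 (pop): stack=[empty] mem=[0,0,0,0]
After op 5 (push 15): stack=[15] mem=[0,0,0,0]
After op 6 (STO M1): stack=[empty] mem=[0,15,0,0]
After op 7 (push 9): stack=[9] mem=[0,15,0,0]
After op 8 (RCL M1): stack=[9,15] mem=[0,15,0,0]
After op 9 (dup): stack=[9,15,15] mem=[0,15,0,0]
After op 10 (push 19): stack=[9,15,15,19] mem=[0,15,0,0]
After op 11 (*): stack=[9,15,285] mem=[0,15,0,0]
After op 12 (RCL M1): stack=[9,15,285,15] mem=[0,15,0,0]
After op 13 (*): stack=[9,15,4275] mem=[0,15,0,0]
After op 14 (dup): stack=[9,15,4275,4275] mem=[0,15,0,0]
After op 15 (dup): stack=[9,15,4275,4275,4275] mem=[0,15,0,0]
After op 16 (*): stack=[9,15,4275,18275625] mem=[0,15,0,0]
After op 17 (push 1): stack=[9,15,4275,18275625,1] mem=[0,15,0,0]
After op 18 (+): stack=[9,15,4275,18275626] mem=[0,15,0,0]

Answer: [9, 15, 4275, 18275626]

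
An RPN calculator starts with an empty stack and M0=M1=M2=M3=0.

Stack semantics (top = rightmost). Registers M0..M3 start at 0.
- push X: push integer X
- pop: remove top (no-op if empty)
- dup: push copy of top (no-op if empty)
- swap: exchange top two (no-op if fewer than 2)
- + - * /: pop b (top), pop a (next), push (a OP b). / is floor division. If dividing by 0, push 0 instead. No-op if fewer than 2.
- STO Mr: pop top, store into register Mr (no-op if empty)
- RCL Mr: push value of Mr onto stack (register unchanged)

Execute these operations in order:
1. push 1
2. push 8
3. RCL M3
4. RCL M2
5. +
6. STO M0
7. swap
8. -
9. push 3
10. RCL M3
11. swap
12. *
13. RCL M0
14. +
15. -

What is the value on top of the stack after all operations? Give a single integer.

Answer: 7

Derivation:
After op 1 (push 1): stack=[1] mem=[0,0,0,0]
After op 2 (push 8): stack=[1,8] mem=[0,0,0,0]
After op 3 (RCL M3): stack=[1,8,0] mem=[0,0,0,0]
After op 4 (RCL M2): stack=[1,8,0,0] mem=[0,0,0,0]
After op 5 (+): stack=[1,8,0] mem=[0,0,0,0]
After op 6 (STO M0): stack=[1,8] mem=[0,0,0,0]
After op 7 (swap): stack=[8,1] mem=[0,0,0,0]
After op 8 (-): stack=[7] mem=[0,0,0,0]
After op 9 (push 3): stack=[7,3] mem=[0,0,0,0]
After op 10 (RCL M3): stack=[7,3,0] mem=[0,0,0,0]
After op 11 (swap): stack=[7,0,3] mem=[0,0,0,0]
After op 12 (*): stack=[7,0] mem=[0,0,0,0]
After op 13 (RCL M0): stack=[7,0,0] mem=[0,0,0,0]
After op 14 (+): stack=[7,0] mem=[0,0,0,0]
After op 15 (-): stack=[7] mem=[0,0,0,0]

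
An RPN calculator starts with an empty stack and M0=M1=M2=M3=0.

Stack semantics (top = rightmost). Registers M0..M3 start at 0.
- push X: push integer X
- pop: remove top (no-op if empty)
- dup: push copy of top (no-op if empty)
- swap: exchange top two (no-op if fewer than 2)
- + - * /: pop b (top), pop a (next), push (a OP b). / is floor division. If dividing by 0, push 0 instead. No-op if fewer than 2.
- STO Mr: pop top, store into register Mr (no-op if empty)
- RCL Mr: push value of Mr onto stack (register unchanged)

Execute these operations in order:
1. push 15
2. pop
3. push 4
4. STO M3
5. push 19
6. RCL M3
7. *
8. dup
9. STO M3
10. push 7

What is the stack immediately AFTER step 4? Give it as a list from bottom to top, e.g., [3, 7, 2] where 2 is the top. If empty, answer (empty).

After op 1 (push 15): stack=[15] mem=[0,0,0,0]
After op 2 (pop): stack=[empty] mem=[0,0,0,0]
After op 3 (push 4): stack=[4] mem=[0,0,0,0]
After op 4 (STO M3): stack=[empty] mem=[0,0,0,4]

(empty)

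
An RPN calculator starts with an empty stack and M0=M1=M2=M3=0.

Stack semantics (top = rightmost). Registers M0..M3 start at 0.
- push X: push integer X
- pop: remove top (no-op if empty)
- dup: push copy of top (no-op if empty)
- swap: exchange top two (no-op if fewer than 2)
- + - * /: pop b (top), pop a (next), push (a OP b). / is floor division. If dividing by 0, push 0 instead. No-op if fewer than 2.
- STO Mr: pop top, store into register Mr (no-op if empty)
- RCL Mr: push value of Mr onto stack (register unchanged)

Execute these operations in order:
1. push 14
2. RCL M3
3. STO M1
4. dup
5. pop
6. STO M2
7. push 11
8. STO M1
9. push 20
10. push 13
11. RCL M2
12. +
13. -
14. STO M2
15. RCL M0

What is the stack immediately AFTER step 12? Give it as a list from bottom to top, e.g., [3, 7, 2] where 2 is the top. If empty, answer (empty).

After op 1 (push 14): stack=[14] mem=[0,0,0,0]
After op 2 (RCL M3): stack=[14,0] mem=[0,0,0,0]
After op 3 (STO M1): stack=[14] mem=[0,0,0,0]
After op 4 (dup): stack=[14,14] mem=[0,0,0,0]
After op 5 (pop): stack=[14] mem=[0,0,0,0]
After op 6 (STO M2): stack=[empty] mem=[0,0,14,0]
After op 7 (push 11): stack=[11] mem=[0,0,14,0]
After op 8 (STO M1): stack=[empty] mem=[0,11,14,0]
After op 9 (push 20): stack=[20] mem=[0,11,14,0]
After op 10 (push 13): stack=[20,13] mem=[0,11,14,0]
After op 11 (RCL M2): stack=[20,13,14] mem=[0,11,14,0]
After op 12 (+): stack=[20,27] mem=[0,11,14,0]

[20, 27]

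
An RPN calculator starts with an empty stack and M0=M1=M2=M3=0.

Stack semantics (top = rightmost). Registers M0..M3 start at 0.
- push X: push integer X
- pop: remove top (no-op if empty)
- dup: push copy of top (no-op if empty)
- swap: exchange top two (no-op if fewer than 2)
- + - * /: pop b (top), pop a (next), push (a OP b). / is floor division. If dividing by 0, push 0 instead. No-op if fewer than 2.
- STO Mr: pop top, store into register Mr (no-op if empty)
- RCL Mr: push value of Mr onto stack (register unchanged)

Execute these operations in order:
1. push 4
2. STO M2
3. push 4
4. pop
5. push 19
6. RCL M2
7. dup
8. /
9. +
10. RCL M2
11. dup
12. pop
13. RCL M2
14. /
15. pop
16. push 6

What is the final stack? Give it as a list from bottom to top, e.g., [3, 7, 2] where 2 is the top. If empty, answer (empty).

Answer: [20, 6]

Derivation:
After op 1 (push 4): stack=[4] mem=[0,0,0,0]
After op 2 (STO M2): stack=[empty] mem=[0,0,4,0]
After op 3 (push 4): stack=[4] mem=[0,0,4,0]
After op 4 (pop): stack=[empty] mem=[0,0,4,0]
After op 5 (push 19): stack=[19] mem=[0,0,4,0]
After op 6 (RCL M2): stack=[19,4] mem=[0,0,4,0]
After op 7 (dup): stack=[19,4,4] mem=[0,0,4,0]
After op 8 (/): stack=[19,1] mem=[0,0,4,0]
After op 9 (+): stack=[20] mem=[0,0,4,0]
After op 10 (RCL M2): stack=[20,4] mem=[0,0,4,0]
After op 11 (dup): stack=[20,4,4] mem=[0,0,4,0]
After op 12 (pop): stack=[20,4] mem=[0,0,4,0]
After op 13 (RCL M2): stack=[20,4,4] mem=[0,0,4,0]
After op 14 (/): stack=[20,1] mem=[0,0,4,0]
After op 15 (pop): stack=[20] mem=[0,0,4,0]
After op 16 (push 6): stack=[20,6] mem=[0,0,4,0]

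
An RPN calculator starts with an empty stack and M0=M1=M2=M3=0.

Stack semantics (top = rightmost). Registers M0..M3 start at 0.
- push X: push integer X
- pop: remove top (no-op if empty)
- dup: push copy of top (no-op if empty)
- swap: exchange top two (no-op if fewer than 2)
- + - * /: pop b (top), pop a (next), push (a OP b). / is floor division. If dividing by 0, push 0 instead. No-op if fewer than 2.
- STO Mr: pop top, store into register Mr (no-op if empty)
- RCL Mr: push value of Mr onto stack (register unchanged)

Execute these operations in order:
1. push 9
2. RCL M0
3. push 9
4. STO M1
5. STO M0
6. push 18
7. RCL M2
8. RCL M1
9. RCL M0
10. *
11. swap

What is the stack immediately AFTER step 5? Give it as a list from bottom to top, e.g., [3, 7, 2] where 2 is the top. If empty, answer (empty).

After op 1 (push 9): stack=[9] mem=[0,0,0,0]
After op 2 (RCL M0): stack=[9,0] mem=[0,0,0,0]
After op 3 (push 9): stack=[9,0,9] mem=[0,0,0,0]
After op 4 (STO M1): stack=[9,0] mem=[0,9,0,0]
After op 5 (STO M0): stack=[9] mem=[0,9,0,0]

[9]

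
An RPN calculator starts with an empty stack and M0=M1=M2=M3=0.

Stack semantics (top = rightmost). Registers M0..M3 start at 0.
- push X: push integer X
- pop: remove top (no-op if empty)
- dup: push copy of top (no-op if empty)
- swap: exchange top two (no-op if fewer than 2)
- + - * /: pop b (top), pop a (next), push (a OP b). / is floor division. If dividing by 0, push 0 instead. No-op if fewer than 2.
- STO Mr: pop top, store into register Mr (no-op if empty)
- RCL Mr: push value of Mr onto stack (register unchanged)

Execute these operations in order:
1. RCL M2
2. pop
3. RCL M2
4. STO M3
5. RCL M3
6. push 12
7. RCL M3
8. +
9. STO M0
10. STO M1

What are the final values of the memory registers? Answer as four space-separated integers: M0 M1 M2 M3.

After op 1 (RCL M2): stack=[0] mem=[0,0,0,0]
After op 2 (pop): stack=[empty] mem=[0,0,0,0]
After op 3 (RCL M2): stack=[0] mem=[0,0,0,0]
After op 4 (STO M3): stack=[empty] mem=[0,0,0,0]
After op 5 (RCL M3): stack=[0] mem=[0,0,0,0]
After op 6 (push 12): stack=[0,12] mem=[0,0,0,0]
After op 7 (RCL M3): stack=[0,12,0] mem=[0,0,0,0]
After op 8 (+): stack=[0,12] mem=[0,0,0,0]
After op 9 (STO M0): stack=[0] mem=[12,0,0,0]
After op 10 (STO M1): stack=[empty] mem=[12,0,0,0]

Answer: 12 0 0 0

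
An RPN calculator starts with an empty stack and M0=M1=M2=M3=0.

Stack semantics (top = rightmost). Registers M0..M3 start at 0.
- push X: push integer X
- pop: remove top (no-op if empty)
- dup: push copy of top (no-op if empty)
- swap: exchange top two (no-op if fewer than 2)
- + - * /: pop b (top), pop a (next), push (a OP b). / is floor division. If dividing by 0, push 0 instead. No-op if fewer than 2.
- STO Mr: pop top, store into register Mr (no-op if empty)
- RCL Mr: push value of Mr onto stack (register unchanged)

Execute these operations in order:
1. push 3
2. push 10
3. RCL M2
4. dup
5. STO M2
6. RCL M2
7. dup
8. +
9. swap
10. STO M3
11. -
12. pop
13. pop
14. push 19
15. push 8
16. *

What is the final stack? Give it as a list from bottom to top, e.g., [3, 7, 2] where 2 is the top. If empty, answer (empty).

After op 1 (push 3): stack=[3] mem=[0,0,0,0]
After op 2 (push 10): stack=[3,10] mem=[0,0,0,0]
After op 3 (RCL M2): stack=[3,10,0] mem=[0,0,0,0]
After op 4 (dup): stack=[3,10,0,0] mem=[0,0,0,0]
After op 5 (STO M2): stack=[3,10,0] mem=[0,0,0,0]
After op 6 (RCL M2): stack=[3,10,0,0] mem=[0,0,0,0]
After op 7 (dup): stack=[3,10,0,0,0] mem=[0,0,0,0]
After op 8 (+): stack=[3,10,0,0] mem=[0,0,0,0]
After op 9 (swap): stack=[3,10,0,0] mem=[0,0,0,0]
After op 10 (STO M3): stack=[3,10,0] mem=[0,0,0,0]
After op 11 (-): stack=[3,10] mem=[0,0,0,0]
After op 12 (pop): stack=[3] mem=[0,0,0,0]
After op 13 (pop): stack=[empty] mem=[0,0,0,0]
After op 14 (push 19): stack=[19] mem=[0,0,0,0]
After op 15 (push 8): stack=[19,8] mem=[0,0,0,0]
After op 16 (*): stack=[152] mem=[0,0,0,0]

Answer: [152]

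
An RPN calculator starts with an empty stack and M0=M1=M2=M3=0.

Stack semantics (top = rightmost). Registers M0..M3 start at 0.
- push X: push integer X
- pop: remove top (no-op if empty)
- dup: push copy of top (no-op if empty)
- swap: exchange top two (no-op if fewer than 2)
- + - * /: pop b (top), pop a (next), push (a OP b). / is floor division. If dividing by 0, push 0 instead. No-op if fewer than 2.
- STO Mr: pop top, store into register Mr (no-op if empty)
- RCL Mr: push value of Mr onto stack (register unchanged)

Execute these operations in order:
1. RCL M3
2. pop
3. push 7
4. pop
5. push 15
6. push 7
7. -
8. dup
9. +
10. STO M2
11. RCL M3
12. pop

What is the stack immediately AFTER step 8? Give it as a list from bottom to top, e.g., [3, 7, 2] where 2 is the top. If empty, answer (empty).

After op 1 (RCL M3): stack=[0] mem=[0,0,0,0]
After op 2 (pop): stack=[empty] mem=[0,0,0,0]
After op 3 (push 7): stack=[7] mem=[0,0,0,0]
After op 4 (pop): stack=[empty] mem=[0,0,0,0]
After op 5 (push 15): stack=[15] mem=[0,0,0,0]
After op 6 (push 7): stack=[15,7] mem=[0,0,0,0]
After op 7 (-): stack=[8] mem=[0,0,0,0]
After op 8 (dup): stack=[8,8] mem=[0,0,0,0]

[8, 8]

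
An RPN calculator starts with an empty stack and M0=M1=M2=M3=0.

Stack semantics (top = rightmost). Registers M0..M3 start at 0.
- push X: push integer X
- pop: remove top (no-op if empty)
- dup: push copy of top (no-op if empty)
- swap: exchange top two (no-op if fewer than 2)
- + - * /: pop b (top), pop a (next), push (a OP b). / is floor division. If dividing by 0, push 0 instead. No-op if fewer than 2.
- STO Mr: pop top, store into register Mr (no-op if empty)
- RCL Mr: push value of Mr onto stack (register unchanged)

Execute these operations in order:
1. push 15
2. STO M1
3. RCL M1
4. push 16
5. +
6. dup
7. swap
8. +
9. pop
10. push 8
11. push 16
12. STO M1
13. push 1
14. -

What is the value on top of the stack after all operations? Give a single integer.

After op 1 (push 15): stack=[15] mem=[0,0,0,0]
After op 2 (STO M1): stack=[empty] mem=[0,15,0,0]
After op 3 (RCL M1): stack=[15] mem=[0,15,0,0]
After op 4 (push 16): stack=[15,16] mem=[0,15,0,0]
After op 5 (+): stack=[31] mem=[0,15,0,0]
After op 6 (dup): stack=[31,31] mem=[0,15,0,0]
After op 7 (swap): stack=[31,31] mem=[0,15,0,0]
After op 8 (+): stack=[62] mem=[0,15,0,0]
After op 9 (pop): stack=[empty] mem=[0,15,0,0]
After op 10 (push 8): stack=[8] mem=[0,15,0,0]
After op 11 (push 16): stack=[8,16] mem=[0,15,0,0]
After op 12 (STO M1): stack=[8] mem=[0,16,0,0]
After op 13 (push 1): stack=[8,1] mem=[0,16,0,0]
After op 14 (-): stack=[7] mem=[0,16,0,0]

Answer: 7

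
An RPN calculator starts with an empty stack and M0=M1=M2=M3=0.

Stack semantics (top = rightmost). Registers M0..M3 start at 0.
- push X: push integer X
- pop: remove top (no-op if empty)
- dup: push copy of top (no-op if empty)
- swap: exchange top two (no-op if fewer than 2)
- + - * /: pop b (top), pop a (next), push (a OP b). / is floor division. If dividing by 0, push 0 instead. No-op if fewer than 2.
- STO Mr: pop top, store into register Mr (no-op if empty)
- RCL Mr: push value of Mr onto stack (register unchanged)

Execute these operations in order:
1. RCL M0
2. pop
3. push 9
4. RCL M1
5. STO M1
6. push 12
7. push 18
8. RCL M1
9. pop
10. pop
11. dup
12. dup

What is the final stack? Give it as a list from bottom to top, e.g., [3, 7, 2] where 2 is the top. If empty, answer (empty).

Answer: [9, 12, 12, 12]

Derivation:
After op 1 (RCL M0): stack=[0] mem=[0,0,0,0]
After op 2 (pop): stack=[empty] mem=[0,0,0,0]
After op 3 (push 9): stack=[9] mem=[0,0,0,0]
After op 4 (RCL M1): stack=[9,0] mem=[0,0,0,0]
After op 5 (STO M1): stack=[9] mem=[0,0,0,0]
After op 6 (push 12): stack=[9,12] mem=[0,0,0,0]
After op 7 (push 18): stack=[9,12,18] mem=[0,0,0,0]
After op 8 (RCL M1): stack=[9,12,18,0] mem=[0,0,0,0]
After op 9 (pop): stack=[9,12,18] mem=[0,0,0,0]
After op 10 (pop): stack=[9,12] mem=[0,0,0,0]
After op 11 (dup): stack=[9,12,12] mem=[0,0,0,0]
After op 12 (dup): stack=[9,12,12,12] mem=[0,0,0,0]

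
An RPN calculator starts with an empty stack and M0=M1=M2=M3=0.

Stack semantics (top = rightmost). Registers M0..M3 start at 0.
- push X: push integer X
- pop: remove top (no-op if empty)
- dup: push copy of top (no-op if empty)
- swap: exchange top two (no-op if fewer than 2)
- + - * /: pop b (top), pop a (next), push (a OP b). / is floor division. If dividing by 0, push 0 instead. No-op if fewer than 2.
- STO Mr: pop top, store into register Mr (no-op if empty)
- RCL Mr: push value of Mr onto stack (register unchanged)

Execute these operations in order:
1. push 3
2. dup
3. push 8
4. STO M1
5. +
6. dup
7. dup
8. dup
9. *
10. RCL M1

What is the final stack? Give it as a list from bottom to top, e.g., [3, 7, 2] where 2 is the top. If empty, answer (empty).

Answer: [6, 6, 36, 8]

Derivation:
After op 1 (push 3): stack=[3] mem=[0,0,0,0]
After op 2 (dup): stack=[3,3] mem=[0,0,0,0]
After op 3 (push 8): stack=[3,3,8] mem=[0,0,0,0]
After op 4 (STO M1): stack=[3,3] mem=[0,8,0,0]
After op 5 (+): stack=[6] mem=[0,8,0,0]
After op 6 (dup): stack=[6,6] mem=[0,8,0,0]
After op 7 (dup): stack=[6,6,6] mem=[0,8,0,0]
After op 8 (dup): stack=[6,6,6,6] mem=[0,8,0,0]
After op 9 (*): stack=[6,6,36] mem=[0,8,0,0]
After op 10 (RCL M1): stack=[6,6,36,8] mem=[0,8,0,0]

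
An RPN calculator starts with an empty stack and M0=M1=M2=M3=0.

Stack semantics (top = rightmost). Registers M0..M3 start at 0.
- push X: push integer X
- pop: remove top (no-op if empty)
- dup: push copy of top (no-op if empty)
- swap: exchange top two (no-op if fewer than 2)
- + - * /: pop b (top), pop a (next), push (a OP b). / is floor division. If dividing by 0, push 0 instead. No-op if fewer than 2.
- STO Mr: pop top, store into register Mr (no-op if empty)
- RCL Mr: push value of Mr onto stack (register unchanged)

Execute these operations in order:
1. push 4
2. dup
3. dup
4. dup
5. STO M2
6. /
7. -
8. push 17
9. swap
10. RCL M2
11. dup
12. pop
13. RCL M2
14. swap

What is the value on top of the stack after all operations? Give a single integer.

After op 1 (push 4): stack=[4] mem=[0,0,0,0]
After op 2 (dup): stack=[4,4] mem=[0,0,0,0]
After op 3 (dup): stack=[4,4,4] mem=[0,0,0,0]
After op 4 (dup): stack=[4,4,4,4] mem=[0,0,0,0]
After op 5 (STO M2): stack=[4,4,4] mem=[0,0,4,0]
After op 6 (/): stack=[4,1] mem=[0,0,4,0]
After op 7 (-): stack=[3] mem=[0,0,4,0]
After op 8 (push 17): stack=[3,17] mem=[0,0,4,0]
After op 9 (swap): stack=[17,3] mem=[0,0,4,0]
After op 10 (RCL M2): stack=[17,3,4] mem=[0,0,4,0]
After op 11 (dup): stack=[17,3,4,4] mem=[0,0,4,0]
After op 12 (pop): stack=[17,3,4] mem=[0,0,4,0]
After op 13 (RCL M2): stack=[17,3,4,4] mem=[0,0,4,0]
After op 14 (swap): stack=[17,3,4,4] mem=[0,0,4,0]

Answer: 4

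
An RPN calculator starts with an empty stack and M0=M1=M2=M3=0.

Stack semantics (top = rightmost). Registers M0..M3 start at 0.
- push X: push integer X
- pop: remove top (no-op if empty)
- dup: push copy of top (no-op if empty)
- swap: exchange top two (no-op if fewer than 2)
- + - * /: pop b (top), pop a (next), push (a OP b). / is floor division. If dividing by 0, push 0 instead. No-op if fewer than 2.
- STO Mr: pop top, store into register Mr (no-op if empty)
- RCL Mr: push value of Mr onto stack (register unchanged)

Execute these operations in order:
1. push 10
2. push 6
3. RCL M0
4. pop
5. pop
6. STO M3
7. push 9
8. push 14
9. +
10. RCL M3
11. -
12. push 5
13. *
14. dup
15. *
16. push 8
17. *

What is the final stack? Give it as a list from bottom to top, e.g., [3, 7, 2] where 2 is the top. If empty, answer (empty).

Answer: [33800]

Derivation:
After op 1 (push 10): stack=[10] mem=[0,0,0,0]
After op 2 (push 6): stack=[10,6] mem=[0,0,0,0]
After op 3 (RCL M0): stack=[10,6,0] mem=[0,0,0,0]
After op 4 (pop): stack=[10,6] mem=[0,0,0,0]
After op 5 (pop): stack=[10] mem=[0,0,0,0]
After op 6 (STO M3): stack=[empty] mem=[0,0,0,10]
After op 7 (push 9): stack=[9] mem=[0,0,0,10]
After op 8 (push 14): stack=[9,14] mem=[0,0,0,10]
After op 9 (+): stack=[23] mem=[0,0,0,10]
After op 10 (RCL M3): stack=[23,10] mem=[0,0,0,10]
After op 11 (-): stack=[13] mem=[0,0,0,10]
After op 12 (push 5): stack=[13,5] mem=[0,0,0,10]
After op 13 (*): stack=[65] mem=[0,0,0,10]
After op 14 (dup): stack=[65,65] mem=[0,0,0,10]
After op 15 (*): stack=[4225] mem=[0,0,0,10]
After op 16 (push 8): stack=[4225,8] mem=[0,0,0,10]
After op 17 (*): stack=[33800] mem=[0,0,0,10]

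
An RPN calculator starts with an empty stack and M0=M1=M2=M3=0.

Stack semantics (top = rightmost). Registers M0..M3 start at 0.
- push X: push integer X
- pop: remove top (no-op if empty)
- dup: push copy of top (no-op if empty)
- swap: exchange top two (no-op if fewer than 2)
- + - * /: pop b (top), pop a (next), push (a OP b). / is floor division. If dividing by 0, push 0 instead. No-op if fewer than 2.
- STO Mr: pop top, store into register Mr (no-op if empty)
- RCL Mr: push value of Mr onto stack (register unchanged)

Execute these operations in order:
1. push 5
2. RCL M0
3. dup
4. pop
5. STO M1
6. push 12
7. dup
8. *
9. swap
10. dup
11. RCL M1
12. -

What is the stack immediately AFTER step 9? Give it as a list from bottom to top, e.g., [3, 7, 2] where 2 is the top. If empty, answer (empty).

After op 1 (push 5): stack=[5] mem=[0,0,0,0]
After op 2 (RCL M0): stack=[5,0] mem=[0,0,0,0]
After op 3 (dup): stack=[5,0,0] mem=[0,0,0,0]
After op 4 (pop): stack=[5,0] mem=[0,0,0,0]
After op 5 (STO M1): stack=[5] mem=[0,0,0,0]
After op 6 (push 12): stack=[5,12] mem=[0,0,0,0]
After op 7 (dup): stack=[5,12,12] mem=[0,0,0,0]
After op 8 (*): stack=[5,144] mem=[0,0,0,0]
After op 9 (swap): stack=[144,5] mem=[0,0,0,0]

[144, 5]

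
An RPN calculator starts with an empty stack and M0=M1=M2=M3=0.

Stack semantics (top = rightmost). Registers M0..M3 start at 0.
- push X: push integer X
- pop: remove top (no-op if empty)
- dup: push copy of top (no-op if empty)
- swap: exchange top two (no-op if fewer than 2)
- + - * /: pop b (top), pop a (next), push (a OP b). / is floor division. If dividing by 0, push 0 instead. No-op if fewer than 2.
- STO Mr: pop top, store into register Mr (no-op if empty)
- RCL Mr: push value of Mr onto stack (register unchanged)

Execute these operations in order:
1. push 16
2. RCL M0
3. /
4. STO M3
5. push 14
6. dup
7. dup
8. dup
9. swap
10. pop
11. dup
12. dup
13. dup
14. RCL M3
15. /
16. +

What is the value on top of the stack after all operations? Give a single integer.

Answer: 14

Derivation:
After op 1 (push 16): stack=[16] mem=[0,0,0,0]
After op 2 (RCL M0): stack=[16,0] mem=[0,0,0,0]
After op 3 (/): stack=[0] mem=[0,0,0,0]
After op 4 (STO M3): stack=[empty] mem=[0,0,0,0]
After op 5 (push 14): stack=[14] mem=[0,0,0,0]
After op 6 (dup): stack=[14,14] mem=[0,0,0,0]
After op 7 (dup): stack=[14,14,14] mem=[0,0,0,0]
After op 8 (dup): stack=[14,14,14,14] mem=[0,0,0,0]
After op 9 (swap): stack=[14,14,14,14] mem=[0,0,0,0]
After op 10 (pop): stack=[14,14,14] mem=[0,0,0,0]
After op 11 (dup): stack=[14,14,14,14] mem=[0,0,0,0]
After op 12 (dup): stack=[14,14,14,14,14] mem=[0,0,0,0]
After op 13 (dup): stack=[14,14,14,14,14,14] mem=[0,0,0,0]
After op 14 (RCL M3): stack=[14,14,14,14,14,14,0] mem=[0,0,0,0]
After op 15 (/): stack=[14,14,14,14,14,0] mem=[0,0,0,0]
After op 16 (+): stack=[14,14,14,14,14] mem=[0,0,0,0]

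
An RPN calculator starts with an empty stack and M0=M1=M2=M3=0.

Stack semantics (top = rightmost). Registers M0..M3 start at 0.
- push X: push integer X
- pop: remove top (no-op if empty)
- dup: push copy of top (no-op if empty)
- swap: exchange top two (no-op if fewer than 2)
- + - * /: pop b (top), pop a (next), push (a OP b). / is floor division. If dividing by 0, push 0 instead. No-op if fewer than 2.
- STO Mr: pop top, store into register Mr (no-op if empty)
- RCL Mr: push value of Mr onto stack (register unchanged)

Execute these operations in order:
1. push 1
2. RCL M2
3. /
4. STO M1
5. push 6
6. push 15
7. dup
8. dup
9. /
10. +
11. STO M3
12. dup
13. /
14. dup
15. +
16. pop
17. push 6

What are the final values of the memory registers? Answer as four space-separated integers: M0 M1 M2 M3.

After op 1 (push 1): stack=[1] mem=[0,0,0,0]
After op 2 (RCL M2): stack=[1,0] mem=[0,0,0,0]
After op 3 (/): stack=[0] mem=[0,0,0,0]
After op 4 (STO M1): stack=[empty] mem=[0,0,0,0]
After op 5 (push 6): stack=[6] mem=[0,0,0,0]
After op 6 (push 15): stack=[6,15] mem=[0,0,0,0]
After op 7 (dup): stack=[6,15,15] mem=[0,0,0,0]
After op 8 (dup): stack=[6,15,15,15] mem=[0,0,0,0]
After op 9 (/): stack=[6,15,1] mem=[0,0,0,0]
After op 10 (+): stack=[6,16] mem=[0,0,0,0]
After op 11 (STO M3): stack=[6] mem=[0,0,0,16]
After op 12 (dup): stack=[6,6] mem=[0,0,0,16]
After op 13 (/): stack=[1] mem=[0,0,0,16]
After op 14 (dup): stack=[1,1] mem=[0,0,0,16]
After op 15 (+): stack=[2] mem=[0,0,0,16]
After op 16 (pop): stack=[empty] mem=[0,0,0,16]
After op 17 (push 6): stack=[6] mem=[0,0,0,16]

Answer: 0 0 0 16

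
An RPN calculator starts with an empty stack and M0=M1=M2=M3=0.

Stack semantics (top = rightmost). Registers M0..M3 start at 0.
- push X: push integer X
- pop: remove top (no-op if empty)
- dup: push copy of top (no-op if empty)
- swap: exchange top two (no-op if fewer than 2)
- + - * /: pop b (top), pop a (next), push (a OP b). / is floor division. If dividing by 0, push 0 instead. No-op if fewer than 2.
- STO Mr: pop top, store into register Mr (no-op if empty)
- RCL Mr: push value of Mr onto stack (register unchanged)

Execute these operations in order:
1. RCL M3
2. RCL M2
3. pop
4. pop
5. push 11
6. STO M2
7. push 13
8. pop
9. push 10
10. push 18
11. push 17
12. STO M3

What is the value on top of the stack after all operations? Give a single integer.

Answer: 18

Derivation:
After op 1 (RCL M3): stack=[0] mem=[0,0,0,0]
After op 2 (RCL M2): stack=[0,0] mem=[0,0,0,0]
After op 3 (pop): stack=[0] mem=[0,0,0,0]
After op 4 (pop): stack=[empty] mem=[0,0,0,0]
After op 5 (push 11): stack=[11] mem=[0,0,0,0]
After op 6 (STO M2): stack=[empty] mem=[0,0,11,0]
After op 7 (push 13): stack=[13] mem=[0,0,11,0]
After op 8 (pop): stack=[empty] mem=[0,0,11,0]
After op 9 (push 10): stack=[10] mem=[0,0,11,0]
After op 10 (push 18): stack=[10,18] mem=[0,0,11,0]
After op 11 (push 17): stack=[10,18,17] mem=[0,0,11,0]
After op 12 (STO M3): stack=[10,18] mem=[0,0,11,17]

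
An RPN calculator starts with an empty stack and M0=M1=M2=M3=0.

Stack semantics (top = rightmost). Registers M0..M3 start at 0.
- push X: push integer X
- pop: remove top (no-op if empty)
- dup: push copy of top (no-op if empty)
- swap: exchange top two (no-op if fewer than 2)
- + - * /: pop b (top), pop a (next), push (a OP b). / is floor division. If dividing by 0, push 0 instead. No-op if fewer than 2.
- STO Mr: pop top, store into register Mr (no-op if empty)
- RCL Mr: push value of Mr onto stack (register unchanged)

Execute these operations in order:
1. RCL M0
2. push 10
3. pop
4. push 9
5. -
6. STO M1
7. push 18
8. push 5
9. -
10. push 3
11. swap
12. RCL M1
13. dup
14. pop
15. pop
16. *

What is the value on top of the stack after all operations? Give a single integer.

Answer: 39

Derivation:
After op 1 (RCL M0): stack=[0] mem=[0,0,0,0]
After op 2 (push 10): stack=[0,10] mem=[0,0,0,0]
After op 3 (pop): stack=[0] mem=[0,0,0,0]
After op 4 (push 9): stack=[0,9] mem=[0,0,0,0]
After op 5 (-): stack=[-9] mem=[0,0,0,0]
After op 6 (STO M1): stack=[empty] mem=[0,-9,0,0]
After op 7 (push 18): stack=[18] mem=[0,-9,0,0]
After op 8 (push 5): stack=[18,5] mem=[0,-9,0,0]
After op 9 (-): stack=[13] mem=[0,-9,0,0]
After op 10 (push 3): stack=[13,3] mem=[0,-9,0,0]
After op 11 (swap): stack=[3,13] mem=[0,-9,0,0]
After op 12 (RCL M1): stack=[3,13,-9] mem=[0,-9,0,0]
After op 13 (dup): stack=[3,13,-9,-9] mem=[0,-9,0,0]
After op 14 (pop): stack=[3,13,-9] mem=[0,-9,0,0]
After op 15 (pop): stack=[3,13] mem=[0,-9,0,0]
After op 16 (*): stack=[39] mem=[0,-9,0,0]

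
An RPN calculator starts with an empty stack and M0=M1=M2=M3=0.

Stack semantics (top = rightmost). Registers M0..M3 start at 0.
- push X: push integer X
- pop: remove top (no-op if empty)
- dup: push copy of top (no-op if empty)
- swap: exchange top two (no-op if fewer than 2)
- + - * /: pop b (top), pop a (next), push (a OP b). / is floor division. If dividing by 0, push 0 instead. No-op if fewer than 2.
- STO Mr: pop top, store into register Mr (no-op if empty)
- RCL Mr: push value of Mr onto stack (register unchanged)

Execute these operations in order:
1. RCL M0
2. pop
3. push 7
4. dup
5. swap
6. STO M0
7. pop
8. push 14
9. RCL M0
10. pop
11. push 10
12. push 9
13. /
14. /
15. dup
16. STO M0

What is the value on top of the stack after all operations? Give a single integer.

Answer: 14

Derivation:
After op 1 (RCL M0): stack=[0] mem=[0,0,0,0]
After op 2 (pop): stack=[empty] mem=[0,0,0,0]
After op 3 (push 7): stack=[7] mem=[0,0,0,0]
After op 4 (dup): stack=[7,7] mem=[0,0,0,0]
After op 5 (swap): stack=[7,7] mem=[0,0,0,0]
After op 6 (STO M0): stack=[7] mem=[7,0,0,0]
After op 7 (pop): stack=[empty] mem=[7,0,0,0]
After op 8 (push 14): stack=[14] mem=[7,0,0,0]
After op 9 (RCL M0): stack=[14,7] mem=[7,0,0,0]
After op 10 (pop): stack=[14] mem=[7,0,0,0]
After op 11 (push 10): stack=[14,10] mem=[7,0,0,0]
After op 12 (push 9): stack=[14,10,9] mem=[7,0,0,0]
After op 13 (/): stack=[14,1] mem=[7,0,0,0]
After op 14 (/): stack=[14] mem=[7,0,0,0]
After op 15 (dup): stack=[14,14] mem=[7,0,0,0]
After op 16 (STO M0): stack=[14] mem=[14,0,0,0]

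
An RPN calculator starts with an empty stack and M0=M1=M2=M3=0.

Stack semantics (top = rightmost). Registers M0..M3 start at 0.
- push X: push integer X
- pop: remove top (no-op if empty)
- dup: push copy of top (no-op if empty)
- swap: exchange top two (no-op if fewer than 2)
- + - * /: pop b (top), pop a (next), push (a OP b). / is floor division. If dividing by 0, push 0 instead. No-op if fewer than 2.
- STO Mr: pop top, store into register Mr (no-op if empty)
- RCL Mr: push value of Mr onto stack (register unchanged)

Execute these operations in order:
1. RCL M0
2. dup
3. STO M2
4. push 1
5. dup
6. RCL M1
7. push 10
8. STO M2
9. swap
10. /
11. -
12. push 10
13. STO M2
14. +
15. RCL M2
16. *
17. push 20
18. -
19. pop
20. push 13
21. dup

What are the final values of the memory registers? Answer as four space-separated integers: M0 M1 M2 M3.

Answer: 0 0 10 0

Derivation:
After op 1 (RCL M0): stack=[0] mem=[0,0,0,0]
After op 2 (dup): stack=[0,0] mem=[0,0,0,0]
After op 3 (STO M2): stack=[0] mem=[0,0,0,0]
After op 4 (push 1): stack=[0,1] mem=[0,0,0,0]
After op 5 (dup): stack=[0,1,1] mem=[0,0,0,0]
After op 6 (RCL M1): stack=[0,1,1,0] mem=[0,0,0,0]
After op 7 (push 10): stack=[0,1,1,0,10] mem=[0,0,0,0]
After op 8 (STO M2): stack=[0,1,1,0] mem=[0,0,10,0]
After op 9 (swap): stack=[0,1,0,1] mem=[0,0,10,0]
After op 10 (/): stack=[0,1,0] mem=[0,0,10,0]
After op 11 (-): stack=[0,1] mem=[0,0,10,0]
After op 12 (push 10): stack=[0,1,10] mem=[0,0,10,0]
After op 13 (STO M2): stack=[0,1] mem=[0,0,10,0]
After op 14 (+): stack=[1] mem=[0,0,10,0]
After op 15 (RCL M2): stack=[1,10] mem=[0,0,10,0]
After op 16 (*): stack=[10] mem=[0,0,10,0]
After op 17 (push 20): stack=[10,20] mem=[0,0,10,0]
After op 18 (-): stack=[-10] mem=[0,0,10,0]
After op 19 (pop): stack=[empty] mem=[0,0,10,0]
After op 20 (push 13): stack=[13] mem=[0,0,10,0]
After op 21 (dup): stack=[13,13] mem=[0,0,10,0]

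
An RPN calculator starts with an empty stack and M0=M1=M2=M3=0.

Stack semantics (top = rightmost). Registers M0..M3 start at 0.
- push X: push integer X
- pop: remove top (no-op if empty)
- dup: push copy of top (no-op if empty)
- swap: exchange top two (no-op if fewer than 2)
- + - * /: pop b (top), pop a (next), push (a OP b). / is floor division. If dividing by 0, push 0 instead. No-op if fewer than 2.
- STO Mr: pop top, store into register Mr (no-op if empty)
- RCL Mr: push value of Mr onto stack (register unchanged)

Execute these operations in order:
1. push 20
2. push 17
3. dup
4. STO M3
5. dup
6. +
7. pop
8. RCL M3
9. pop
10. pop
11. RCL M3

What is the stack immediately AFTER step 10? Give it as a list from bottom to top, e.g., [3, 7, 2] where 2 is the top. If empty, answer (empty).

After op 1 (push 20): stack=[20] mem=[0,0,0,0]
After op 2 (push 17): stack=[20,17] mem=[0,0,0,0]
After op 3 (dup): stack=[20,17,17] mem=[0,0,0,0]
After op 4 (STO M3): stack=[20,17] mem=[0,0,0,17]
After op 5 (dup): stack=[20,17,17] mem=[0,0,0,17]
After op 6 (+): stack=[20,34] mem=[0,0,0,17]
After op 7 (pop): stack=[20] mem=[0,0,0,17]
After op 8 (RCL M3): stack=[20,17] mem=[0,0,0,17]
After op 9 (pop): stack=[20] mem=[0,0,0,17]
After op 10 (pop): stack=[empty] mem=[0,0,0,17]

(empty)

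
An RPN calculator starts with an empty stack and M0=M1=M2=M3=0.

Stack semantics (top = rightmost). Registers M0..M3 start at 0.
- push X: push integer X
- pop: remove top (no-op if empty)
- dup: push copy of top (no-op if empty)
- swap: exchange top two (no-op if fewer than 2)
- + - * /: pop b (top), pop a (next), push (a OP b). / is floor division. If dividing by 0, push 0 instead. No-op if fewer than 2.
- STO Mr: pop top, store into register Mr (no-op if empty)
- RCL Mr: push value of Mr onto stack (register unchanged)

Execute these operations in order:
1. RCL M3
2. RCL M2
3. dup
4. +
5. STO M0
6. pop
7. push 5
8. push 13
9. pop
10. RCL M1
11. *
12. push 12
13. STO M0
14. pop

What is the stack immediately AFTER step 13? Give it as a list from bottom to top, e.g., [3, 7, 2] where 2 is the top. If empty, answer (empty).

After op 1 (RCL M3): stack=[0] mem=[0,0,0,0]
After op 2 (RCL M2): stack=[0,0] mem=[0,0,0,0]
After op 3 (dup): stack=[0,0,0] mem=[0,0,0,0]
After op 4 (+): stack=[0,0] mem=[0,0,0,0]
After op 5 (STO M0): stack=[0] mem=[0,0,0,0]
After op 6 (pop): stack=[empty] mem=[0,0,0,0]
After op 7 (push 5): stack=[5] mem=[0,0,0,0]
After op 8 (push 13): stack=[5,13] mem=[0,0,0,0]
After op 9 (pop): stack=[5] mem=[0,0,0,0]
After op 10 (RCL M1): stack=[5,0] mem=[0,0,0,0]
After op 11 (*): stack=[0] mem=[0,0,0,0]
After op 12 (push 12): stack=[0,12] mem=[0,0,0,0]
After op 13 (STO M0): stack=[0] mem=[12,0,0,0]

[0]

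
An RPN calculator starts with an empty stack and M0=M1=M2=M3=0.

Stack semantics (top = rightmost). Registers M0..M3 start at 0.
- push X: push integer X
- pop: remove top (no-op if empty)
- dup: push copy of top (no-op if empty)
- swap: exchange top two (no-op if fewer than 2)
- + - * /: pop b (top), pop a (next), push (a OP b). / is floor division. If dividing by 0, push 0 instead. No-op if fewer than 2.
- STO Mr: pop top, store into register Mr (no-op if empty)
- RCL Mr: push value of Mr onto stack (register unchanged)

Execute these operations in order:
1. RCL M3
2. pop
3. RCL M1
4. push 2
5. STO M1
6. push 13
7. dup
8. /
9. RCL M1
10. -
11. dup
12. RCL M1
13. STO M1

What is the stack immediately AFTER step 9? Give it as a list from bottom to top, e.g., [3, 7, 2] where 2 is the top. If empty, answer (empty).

After op 1 (RCL M3): stack=[0] mem=[0,0,0,0]
After op 2 (pop): stack=[empty] mem=[0,0,0,0]
After op 3 (RCL M1): stack=[0] mem=[0,0,0,0]
After op 4 (push 2): stack=[0,2] mem=[0,0,0,0]
After op 5 (STO M1): stack=[0] mem=[0,2,0,0]
After op 6 (push 13): stack=[0,13] mem=[0,2,0,0]
After op 7 (dup): stack=[0,13,13] mem=[0,2,0,0]
After op 8 (/): stack=[0,1] mem=[0,2,0,0]
After op 9 (RCL M1): stack=[0,1,2] mem=[0,2,0,0]

[0, 1, 2]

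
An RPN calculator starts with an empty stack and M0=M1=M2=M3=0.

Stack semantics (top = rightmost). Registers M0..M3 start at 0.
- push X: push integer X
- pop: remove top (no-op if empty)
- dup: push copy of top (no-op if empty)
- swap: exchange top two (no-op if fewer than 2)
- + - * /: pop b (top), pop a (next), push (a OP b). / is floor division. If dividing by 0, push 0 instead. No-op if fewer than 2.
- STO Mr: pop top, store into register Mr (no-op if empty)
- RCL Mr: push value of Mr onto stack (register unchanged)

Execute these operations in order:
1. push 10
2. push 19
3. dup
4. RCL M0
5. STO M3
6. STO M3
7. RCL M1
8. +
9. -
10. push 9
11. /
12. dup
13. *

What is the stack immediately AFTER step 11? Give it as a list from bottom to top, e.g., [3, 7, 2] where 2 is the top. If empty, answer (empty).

After op 1 (push 10): stack=[10] mem=[0,0,0,0]
After op 2 (push 19): stack=[10,19] mem=[0,0,0,0]
After op 3 (dup): stack=[10,19,19] mem=[0,0,0,0]
After op 4 (RCL M0): stack=[10,19,19,0] mem=[0,0,0,0]
After op 5 (STO M3): stack=[10,19,19] mem=[0,0,0,0]
After op 6 (STO M3): stack=[10,19] mem=[0,0,0,19]
After op 7 (RCL M1): stack=[10,19,0] mem=[0,0,0,19]
After op 8 (+): stack=[10,19] mem=[0,0,0,19]
After op 9 (-): stack=[-9] mem=[0,0,0,19]
After op 10 (push 9): stack=[-9,9] mem=[0,0,0,19]
After op 11 (/): stack=[-1] mem=[0,0,0,19]

[-1]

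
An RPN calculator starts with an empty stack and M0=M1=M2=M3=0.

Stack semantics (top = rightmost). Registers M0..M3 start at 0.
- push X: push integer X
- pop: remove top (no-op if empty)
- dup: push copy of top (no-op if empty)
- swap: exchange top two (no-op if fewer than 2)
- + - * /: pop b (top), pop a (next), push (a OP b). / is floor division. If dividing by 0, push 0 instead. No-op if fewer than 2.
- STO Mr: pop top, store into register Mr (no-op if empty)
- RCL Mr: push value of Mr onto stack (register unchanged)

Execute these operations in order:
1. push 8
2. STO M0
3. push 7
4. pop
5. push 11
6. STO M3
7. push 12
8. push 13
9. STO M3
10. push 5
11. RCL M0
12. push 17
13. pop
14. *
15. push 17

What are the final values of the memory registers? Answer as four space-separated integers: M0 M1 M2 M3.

Answer: 8 0 0 13

Derivation:
After op 1 (push 8): stack=[8] mem=[0,0,0,0]
After op 2 (STO M0): stack=[empty] mem=[8,0,0,0]
After op 3 (push 7): stack=[7] mem=[8,0,0,0]
After op 4 (pop): stack=[empty] mem=[8,0,0,0]
After op 5 (push 11): stack=[11] mem=[8,0,0,0]
After op 6 (STO M3): stack=[empty] mem=[8,0,0,11]
After op 7 (push 12): stack=[12] mem=[8,0,0,11]
After op 8 (push 13): stack=[12,13] mem=[8,0,0,11]
After op 9 (STO M3): stack=[12] mem=[8,0,0,13]
After op 10 (push 5): stack=[12,5] mem=[8,0,0,13]
After op 11 (RCL M0): stack=[12,5,8] mem=[8,0,0,13]
After op 12 (push 17): stack=[12,5,8,17] mem=[8,0,0,13]
After op 13 (pop): stack=[12,5,8] mem=[8,0,0,13]
After op 14 (*): stack=[12,40] mem=[8,0,0,13]
After op 15 (push 17): stack=[12,40,17] mem=[8,0,0,13]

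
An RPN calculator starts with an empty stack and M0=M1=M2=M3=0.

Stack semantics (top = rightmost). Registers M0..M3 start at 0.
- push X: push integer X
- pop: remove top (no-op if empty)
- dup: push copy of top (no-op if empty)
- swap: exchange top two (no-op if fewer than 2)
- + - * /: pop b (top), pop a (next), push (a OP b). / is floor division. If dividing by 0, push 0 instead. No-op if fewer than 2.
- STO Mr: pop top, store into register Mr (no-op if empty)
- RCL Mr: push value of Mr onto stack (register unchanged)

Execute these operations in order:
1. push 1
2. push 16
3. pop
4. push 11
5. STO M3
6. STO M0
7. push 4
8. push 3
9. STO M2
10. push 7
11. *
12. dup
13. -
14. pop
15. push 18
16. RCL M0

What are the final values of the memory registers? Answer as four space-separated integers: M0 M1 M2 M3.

After op 1 (push 1): stack=[1] mem=[0,0,0,0]
After op 2 (push 16): stack=[1,16] mem=[0,0,0,0]
After op 3 (pop): stack=[1] mem=[0,0,0,0]
After op 4 (push 11): stack=[1,11] mem=[0,0,0,0]
After op 5 (STO M3): stack=[1] mem=[0,0,0,11]
After op 6 (STO M0): stack=[empty] mem=[1,0,0,11]
After op 7 (push 4): stack=[4] mem=[1,0,0,11]
After op 8 (push 3): stack=[4,3] mem=[1,0,0,11]
After op 9 (STO M2): stack=[4] mem=[1,0,3,11]
After op 10 (push 7): stack=[4,7] mem=[1,0,3,11]
After op 11 (*): stack=[28] mem=[1,0,3,11]
After op 12 (dup): stack=[28,28] mem=[1,0,3,11]
After op 13 (-): stack=[0] mem=[1,0,3,11]
After op 14 (pop): stack=[empty] mem=[1,0,3,11]
After op 15 (push 18): stack=[18] mem=[1,0,3,11]
After op 16 (RCL M0): stack=[18,1] mem=[1,0,3,11]

Answer: 1 0 3 11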